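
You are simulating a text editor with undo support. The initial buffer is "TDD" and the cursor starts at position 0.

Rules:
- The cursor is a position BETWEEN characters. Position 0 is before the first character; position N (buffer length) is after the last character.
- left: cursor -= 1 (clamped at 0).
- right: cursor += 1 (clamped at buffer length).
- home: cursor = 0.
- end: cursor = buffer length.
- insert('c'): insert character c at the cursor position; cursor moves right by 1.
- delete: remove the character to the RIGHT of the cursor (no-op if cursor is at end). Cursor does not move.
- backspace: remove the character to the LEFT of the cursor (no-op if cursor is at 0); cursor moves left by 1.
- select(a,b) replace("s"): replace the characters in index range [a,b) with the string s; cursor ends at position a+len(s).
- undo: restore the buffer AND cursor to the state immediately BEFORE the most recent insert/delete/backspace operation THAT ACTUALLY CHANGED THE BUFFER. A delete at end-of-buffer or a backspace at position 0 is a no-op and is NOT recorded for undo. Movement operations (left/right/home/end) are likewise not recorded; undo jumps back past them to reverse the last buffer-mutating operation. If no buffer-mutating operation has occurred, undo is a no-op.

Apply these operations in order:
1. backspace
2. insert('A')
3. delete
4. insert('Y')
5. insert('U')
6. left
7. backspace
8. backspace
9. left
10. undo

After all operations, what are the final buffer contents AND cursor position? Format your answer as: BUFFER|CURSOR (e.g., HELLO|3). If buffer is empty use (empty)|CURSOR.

After op 1 (backspace): buf='TDD' cursor=0
After op 2 (insert('A')): buf='ATDD' cursor=1
After op 3 (delete): buf='ADD' cursor=1
After op 4 (insert('Y')): buf='AYDD' cursor=2
After op 5 (insert('U')): buf='AYUDD' cursor=3
After op 6 (left): buf='AYUDD' cursor=2
After op 7 (backspace): buf='AUDD' cursor=1
After op 8 (backspace): buf='UDD' cursor=0
After op 9 (left): buf='UDD' cursor=0
After op 10 (undo): buf='AUDD' cursor=1

Answer: AUDD|1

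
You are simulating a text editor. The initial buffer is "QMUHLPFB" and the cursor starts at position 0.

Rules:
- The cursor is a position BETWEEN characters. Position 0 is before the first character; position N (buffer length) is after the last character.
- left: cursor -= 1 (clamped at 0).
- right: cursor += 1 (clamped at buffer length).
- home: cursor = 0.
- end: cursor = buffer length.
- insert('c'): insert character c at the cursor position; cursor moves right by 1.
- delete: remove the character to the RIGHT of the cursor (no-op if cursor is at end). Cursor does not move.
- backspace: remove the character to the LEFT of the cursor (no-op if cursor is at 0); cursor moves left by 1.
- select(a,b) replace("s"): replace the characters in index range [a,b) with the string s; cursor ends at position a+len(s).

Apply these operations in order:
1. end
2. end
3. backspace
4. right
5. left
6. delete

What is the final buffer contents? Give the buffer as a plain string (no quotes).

After op 1 (end): buf='QMUHLPFB' cursor=8
After op 2 (end): buf='QMUHLPFB' cursor=8
After op 3 (backspace): buf='QMUHLPF' cursor=7
After op 4 (right): buf='QMUHLPF' cursor=7
After op 5 (left): buf='QMUHLPF' cursor=6
After op 6 (delete): buf='QMUHLP' cursor=6

Answer: QMUHLP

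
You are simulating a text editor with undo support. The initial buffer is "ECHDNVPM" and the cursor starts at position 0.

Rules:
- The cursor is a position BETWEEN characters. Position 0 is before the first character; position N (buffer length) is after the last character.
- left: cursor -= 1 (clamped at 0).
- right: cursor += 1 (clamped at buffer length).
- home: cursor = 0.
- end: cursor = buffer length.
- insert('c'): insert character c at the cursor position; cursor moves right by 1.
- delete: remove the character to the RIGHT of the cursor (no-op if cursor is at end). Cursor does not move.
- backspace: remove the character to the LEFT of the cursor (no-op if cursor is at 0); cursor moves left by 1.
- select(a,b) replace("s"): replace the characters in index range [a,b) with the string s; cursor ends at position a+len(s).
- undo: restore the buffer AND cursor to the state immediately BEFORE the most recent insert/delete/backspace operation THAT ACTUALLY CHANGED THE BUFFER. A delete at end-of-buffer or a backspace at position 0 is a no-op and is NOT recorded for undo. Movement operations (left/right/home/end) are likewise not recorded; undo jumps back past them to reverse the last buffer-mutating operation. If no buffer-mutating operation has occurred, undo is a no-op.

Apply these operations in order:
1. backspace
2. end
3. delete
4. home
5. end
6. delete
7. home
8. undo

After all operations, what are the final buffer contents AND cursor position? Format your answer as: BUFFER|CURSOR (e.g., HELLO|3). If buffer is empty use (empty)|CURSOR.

Answer: ECHDNVPM|0

Derivation:
After op 1 (backspace): buf='ECHDNVPM' cursor=0
After op 2 (end): buf='ECHDNVPM' cursor=8
After op 3 (delete): buf='ECHDNVPM' cursor=8
After op 4 (home): buf='ECHDNVPM' cursor=0
After op 5 (end): buf='ECHDNVPM' cursor=8
After op 6 (delete): buf='ECHDNVPM' cursor=8
After op 7 (home): buf='ECHDNVPM' cursor=0
After op 8 (undo): buf='ECHDNVPM' cursor=0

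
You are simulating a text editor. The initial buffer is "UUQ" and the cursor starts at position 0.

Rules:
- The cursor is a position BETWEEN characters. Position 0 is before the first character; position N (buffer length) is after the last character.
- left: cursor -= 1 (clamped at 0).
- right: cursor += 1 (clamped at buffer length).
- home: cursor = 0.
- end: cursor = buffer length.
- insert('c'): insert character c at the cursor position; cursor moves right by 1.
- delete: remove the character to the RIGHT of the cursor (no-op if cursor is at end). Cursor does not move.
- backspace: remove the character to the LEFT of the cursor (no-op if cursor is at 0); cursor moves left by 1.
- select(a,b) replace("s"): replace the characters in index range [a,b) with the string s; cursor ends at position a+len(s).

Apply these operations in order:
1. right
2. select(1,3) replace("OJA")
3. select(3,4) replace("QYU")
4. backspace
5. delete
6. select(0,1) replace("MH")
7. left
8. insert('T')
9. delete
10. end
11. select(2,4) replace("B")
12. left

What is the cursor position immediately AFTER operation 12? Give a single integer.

After op 1 (right): buf='UUQ' cursor=1
After op 2 (select(1,3) replace("OJA")): buf='UOJA' cursor=4
After op 3 (select(3,4) replace("QYU")): buf='UOJQYU' cursor=6
After op 4 (backspace): buf='UOJQY' cursor=5
After op 5 (delete): buf='UOJQY' cursor=5
After op 6 (select(0,1) replace("MH")): buf='MHOJQY' cursor=2
After op 7 (left): buf='MHOJQY' cursor=1
After op 8 (insert('T')): buf='MTHOJQY' cursor=2
After op 9 (delete): buf='MTOJQY' cursor=2
After op 10 (end): buf='MTOJQY' cursor=6
After op 11 (select(2,4) replace("B")): buf='MTBQY' cursor=3
After op 12 (left): buf='MTBQY' cursor=2

Answer: 2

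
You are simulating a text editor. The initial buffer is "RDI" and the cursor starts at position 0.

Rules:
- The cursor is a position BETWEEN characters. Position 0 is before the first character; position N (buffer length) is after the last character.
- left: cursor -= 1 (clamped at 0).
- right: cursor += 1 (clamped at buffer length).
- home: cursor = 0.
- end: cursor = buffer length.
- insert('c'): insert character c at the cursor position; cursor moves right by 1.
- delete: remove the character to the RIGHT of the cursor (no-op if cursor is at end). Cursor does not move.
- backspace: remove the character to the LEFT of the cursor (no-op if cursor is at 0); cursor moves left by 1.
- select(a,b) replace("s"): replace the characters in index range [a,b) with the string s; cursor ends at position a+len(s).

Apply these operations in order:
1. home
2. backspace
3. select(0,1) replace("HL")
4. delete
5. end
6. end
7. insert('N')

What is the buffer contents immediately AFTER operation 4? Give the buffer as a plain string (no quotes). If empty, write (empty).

After op 1 (home): buf='RDI' cursor=0
After op 2 (backspace): buf='RDI' cursor=0
After op 3 (select(0,1) replace("HL")): buf='HLDI' cursor=2
After op 4 (delete): buf='HLI' cursor=2

Answer: HLI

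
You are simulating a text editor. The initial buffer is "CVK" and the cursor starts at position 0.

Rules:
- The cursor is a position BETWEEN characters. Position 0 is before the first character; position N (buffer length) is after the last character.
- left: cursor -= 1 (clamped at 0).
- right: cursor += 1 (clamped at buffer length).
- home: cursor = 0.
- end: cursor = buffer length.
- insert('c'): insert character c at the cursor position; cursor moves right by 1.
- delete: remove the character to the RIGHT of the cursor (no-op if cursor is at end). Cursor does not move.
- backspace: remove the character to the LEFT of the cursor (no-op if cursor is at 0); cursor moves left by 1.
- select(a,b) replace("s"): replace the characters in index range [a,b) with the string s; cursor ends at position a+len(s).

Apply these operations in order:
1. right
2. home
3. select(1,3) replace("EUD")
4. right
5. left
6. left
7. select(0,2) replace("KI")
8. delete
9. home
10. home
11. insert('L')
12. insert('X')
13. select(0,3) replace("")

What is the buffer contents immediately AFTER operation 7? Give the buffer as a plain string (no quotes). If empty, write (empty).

Answer: KIUD

Derivation:
After op 1 (right): buf='CVK' cursor=1
After op 2 (home): buf='CVK' cursor=0
After op 3 (select(1,3) replace("EUD")): buf='CEUD' cursor=4
After op 4 (right): buf='CEUD' cursor=4
After op 5 (left): buf='CEUD' cursor=3
After op 6 (left): buf='CEUD' cursor=2
After op 7 (select(0,2) replace("KI")): buf='KIUD' cursor=2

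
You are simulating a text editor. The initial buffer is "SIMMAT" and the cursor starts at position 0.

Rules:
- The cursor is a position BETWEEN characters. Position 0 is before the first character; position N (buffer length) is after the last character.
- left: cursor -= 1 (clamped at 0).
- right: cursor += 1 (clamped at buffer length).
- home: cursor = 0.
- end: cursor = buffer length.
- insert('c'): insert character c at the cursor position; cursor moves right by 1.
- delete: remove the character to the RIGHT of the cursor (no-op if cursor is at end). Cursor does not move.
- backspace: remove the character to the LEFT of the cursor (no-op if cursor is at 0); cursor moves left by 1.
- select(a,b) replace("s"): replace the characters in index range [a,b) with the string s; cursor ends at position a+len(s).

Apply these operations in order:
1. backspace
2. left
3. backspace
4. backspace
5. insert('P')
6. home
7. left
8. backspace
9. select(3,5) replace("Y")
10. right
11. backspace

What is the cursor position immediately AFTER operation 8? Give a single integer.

After op 1 (backspace): buf='SIMMAT' cursor=0
After op 2 (left): buf='SIMMAT' cursor=0
After op 3 (backspace): buf='SIMMAT' cursor=0
After op 4 (backspace): buf='SIMMAT' cursor=0
After op 5 (insert('P')): buf='PSIMMAT' cursor=1
After op 6 (home): buf='PSIMMAT' cursor=0
After op 7 (left): buf='PSIMMAT' cursor=0
After op 8 (backspace): buf='PSIMMAT' cursor=0

Answer: 0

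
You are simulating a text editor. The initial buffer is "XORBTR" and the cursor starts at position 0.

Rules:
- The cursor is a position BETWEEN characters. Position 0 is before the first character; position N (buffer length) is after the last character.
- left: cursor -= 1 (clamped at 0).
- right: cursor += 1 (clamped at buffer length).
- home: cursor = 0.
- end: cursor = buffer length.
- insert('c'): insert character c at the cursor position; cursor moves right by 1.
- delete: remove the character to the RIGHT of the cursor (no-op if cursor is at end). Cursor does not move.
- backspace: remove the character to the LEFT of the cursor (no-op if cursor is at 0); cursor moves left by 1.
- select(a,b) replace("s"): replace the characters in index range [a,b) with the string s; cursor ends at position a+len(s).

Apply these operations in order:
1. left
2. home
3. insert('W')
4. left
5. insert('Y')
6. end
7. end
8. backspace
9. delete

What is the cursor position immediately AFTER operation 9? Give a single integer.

Answer: 7

Derivation:
After op 1 (left): buf='XORBTR' cursor=0
After op 2 (home): buf='XORBTR' cursor=0
After op 3 (insert('W')): buf='WXORBTR' cursor=1
After op 4 (left): buf='WXORBTR' cursor=0
After op 5 (insert('Y')): buf='YWXORBTR' cursor=1
After op 6 (end): buf='YWXORBTR' cursor=8
After op 7 (end): buf='YWXORBTR' cursor=8
After op 8 (backspace): buf='YWXORBT' cursor=7
After op 9 (delete): buf='YWXORBT' cursor=7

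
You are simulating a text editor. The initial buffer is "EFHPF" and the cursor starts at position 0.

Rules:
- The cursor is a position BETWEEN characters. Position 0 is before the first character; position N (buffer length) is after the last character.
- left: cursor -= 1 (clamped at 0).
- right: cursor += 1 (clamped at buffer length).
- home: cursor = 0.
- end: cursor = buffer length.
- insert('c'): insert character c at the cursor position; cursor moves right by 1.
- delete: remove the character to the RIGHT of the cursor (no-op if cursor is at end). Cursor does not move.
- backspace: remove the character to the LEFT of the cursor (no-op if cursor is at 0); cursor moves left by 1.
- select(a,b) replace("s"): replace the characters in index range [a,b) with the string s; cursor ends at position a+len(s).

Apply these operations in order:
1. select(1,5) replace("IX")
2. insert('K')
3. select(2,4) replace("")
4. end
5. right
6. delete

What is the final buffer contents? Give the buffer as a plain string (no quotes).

Answer: EI

Derivation:
After op 1 (select(1,5) replace("IX")): buf='EIX' cursor=3
After op 2 (insert('K')): buf='EIXK' cursor=4
After op 3 (select(2,4) replace("")): buf='EI' cursor=2
After op 4 (end): buf='EI' cursor=2
After op 5 (right): buf='EI' cursor=2
After op 6 (delete): buf='EI' cursor=2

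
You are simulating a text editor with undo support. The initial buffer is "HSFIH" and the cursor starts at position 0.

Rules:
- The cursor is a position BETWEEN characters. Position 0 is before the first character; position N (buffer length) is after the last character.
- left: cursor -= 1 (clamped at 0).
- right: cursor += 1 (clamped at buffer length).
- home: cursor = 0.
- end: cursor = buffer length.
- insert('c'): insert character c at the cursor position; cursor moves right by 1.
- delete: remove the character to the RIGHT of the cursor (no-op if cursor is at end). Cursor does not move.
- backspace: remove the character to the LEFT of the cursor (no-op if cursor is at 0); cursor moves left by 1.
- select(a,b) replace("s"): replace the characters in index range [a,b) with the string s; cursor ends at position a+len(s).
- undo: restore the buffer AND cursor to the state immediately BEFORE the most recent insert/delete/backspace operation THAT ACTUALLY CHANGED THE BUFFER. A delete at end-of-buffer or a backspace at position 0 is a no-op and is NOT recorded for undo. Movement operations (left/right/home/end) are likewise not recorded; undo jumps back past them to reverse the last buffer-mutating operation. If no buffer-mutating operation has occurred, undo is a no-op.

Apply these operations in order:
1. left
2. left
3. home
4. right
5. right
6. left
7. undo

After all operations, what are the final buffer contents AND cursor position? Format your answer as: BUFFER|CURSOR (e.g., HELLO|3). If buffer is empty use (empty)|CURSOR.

After op 1 (left): buf='HSFIH' cursor=0
After op 2 (left): buf='HSFIH' cursor=0
After op 3 (home): buf='HSFIH' cursor=0
After op 4 (right): buf='HSFIH' cursor=1
After op 5 (right): buf='HSFIH' cursor=2
After op 6 (left): buf='HSFIH' cursor=1
After op 7 (undo): buf='HSFIH' cursor=1

Answer: HSFIH|1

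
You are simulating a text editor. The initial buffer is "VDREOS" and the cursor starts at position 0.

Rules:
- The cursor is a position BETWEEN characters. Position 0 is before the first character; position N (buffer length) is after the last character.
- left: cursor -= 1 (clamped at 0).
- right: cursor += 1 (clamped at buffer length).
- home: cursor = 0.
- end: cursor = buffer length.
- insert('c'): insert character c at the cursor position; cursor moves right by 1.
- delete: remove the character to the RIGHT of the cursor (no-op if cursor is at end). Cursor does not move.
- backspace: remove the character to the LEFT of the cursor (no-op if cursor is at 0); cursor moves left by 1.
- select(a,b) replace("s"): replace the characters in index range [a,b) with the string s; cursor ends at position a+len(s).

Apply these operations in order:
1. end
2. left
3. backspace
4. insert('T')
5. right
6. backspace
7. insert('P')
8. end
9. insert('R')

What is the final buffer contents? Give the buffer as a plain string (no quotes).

After op 1 (end): buf='VDREOS' cursor=6
After op 2 (left): buf='VDREOS' cursor=5
After op 3 (backspace): buf='VDRES' cursor=4
After op 4 (insert('T')): buf='VDRETS' cursor=5
After op 5 (right): buf='VDRETS' cursor=6
After op 6 (backspace): buf='VDRET' cursor=5
After op 7 (insert('P')): buf='VDRETP' cursor=6
After op 8 (end): buf='VDRETP' cursor=6
After op 9 (insert('R')): buf='VDRETPR' cursor=7

Answer: VDRETPR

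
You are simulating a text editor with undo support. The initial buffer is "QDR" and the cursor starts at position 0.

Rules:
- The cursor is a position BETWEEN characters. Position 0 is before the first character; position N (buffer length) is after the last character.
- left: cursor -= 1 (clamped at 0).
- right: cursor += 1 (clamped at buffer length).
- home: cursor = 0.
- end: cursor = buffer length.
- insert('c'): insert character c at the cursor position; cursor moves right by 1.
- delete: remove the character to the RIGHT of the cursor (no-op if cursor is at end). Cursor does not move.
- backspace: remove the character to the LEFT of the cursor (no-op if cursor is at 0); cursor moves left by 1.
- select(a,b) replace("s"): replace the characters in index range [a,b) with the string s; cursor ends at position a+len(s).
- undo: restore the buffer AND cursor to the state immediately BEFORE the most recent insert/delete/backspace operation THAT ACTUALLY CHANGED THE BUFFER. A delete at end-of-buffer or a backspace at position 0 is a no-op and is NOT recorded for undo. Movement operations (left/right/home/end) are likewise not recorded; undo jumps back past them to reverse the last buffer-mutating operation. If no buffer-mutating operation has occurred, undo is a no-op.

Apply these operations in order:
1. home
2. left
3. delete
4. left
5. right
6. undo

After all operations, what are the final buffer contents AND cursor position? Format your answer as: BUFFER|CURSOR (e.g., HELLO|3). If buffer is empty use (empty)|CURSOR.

Answer: QDR|0

Derivation:
After op 1 (home): buf='QDR' cursor=0
After op 2 (left): buf='QDR' cursor=0
After op 3 (delete): buf='DR' cursor=0
After op 4 (left): buf='DR' cursor=0
After op 5 (right): buf='DR' cursor=1
After op 6 (undo): buf='QDR' cursor=0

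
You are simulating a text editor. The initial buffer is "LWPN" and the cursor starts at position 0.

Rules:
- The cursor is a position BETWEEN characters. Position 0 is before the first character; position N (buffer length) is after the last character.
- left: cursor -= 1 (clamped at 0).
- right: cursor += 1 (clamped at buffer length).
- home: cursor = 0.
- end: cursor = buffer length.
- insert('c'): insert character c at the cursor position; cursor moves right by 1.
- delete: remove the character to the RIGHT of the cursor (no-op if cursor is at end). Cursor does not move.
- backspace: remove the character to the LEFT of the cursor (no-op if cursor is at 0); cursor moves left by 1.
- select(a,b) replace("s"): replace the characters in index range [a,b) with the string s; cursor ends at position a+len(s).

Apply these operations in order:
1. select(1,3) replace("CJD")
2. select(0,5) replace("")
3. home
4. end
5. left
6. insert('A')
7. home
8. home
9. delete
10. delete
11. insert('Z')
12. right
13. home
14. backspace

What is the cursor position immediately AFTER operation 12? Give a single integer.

Answer: 1

Derivation:
After op 1 (select(1,3) replace("CJD")): buf='LCJDN' cursor=4
After op 2 (select(0,5) replace("")): buf='(empty)' cursor=0
After op 3 (home): buf='(empty)' cursor=0
After op 4 (end): buf='(empty)' cursor=0
After op 5 (left): buf='(empty)' cursor=0
After op 6 (insert('A')): buf='A' cursor=1
After op 7 (home): buf='A' cursor=0
After op 8 (home): buf='A' cursor=0
After op 9 (delete): buf='(empty)' cursor=0
After op 10 (delete): buf='(empty)' cursor=0
After op 11 (insert('Z')): buf='Z' cursor=1
After op 12 (right): buf='Z' cursor=1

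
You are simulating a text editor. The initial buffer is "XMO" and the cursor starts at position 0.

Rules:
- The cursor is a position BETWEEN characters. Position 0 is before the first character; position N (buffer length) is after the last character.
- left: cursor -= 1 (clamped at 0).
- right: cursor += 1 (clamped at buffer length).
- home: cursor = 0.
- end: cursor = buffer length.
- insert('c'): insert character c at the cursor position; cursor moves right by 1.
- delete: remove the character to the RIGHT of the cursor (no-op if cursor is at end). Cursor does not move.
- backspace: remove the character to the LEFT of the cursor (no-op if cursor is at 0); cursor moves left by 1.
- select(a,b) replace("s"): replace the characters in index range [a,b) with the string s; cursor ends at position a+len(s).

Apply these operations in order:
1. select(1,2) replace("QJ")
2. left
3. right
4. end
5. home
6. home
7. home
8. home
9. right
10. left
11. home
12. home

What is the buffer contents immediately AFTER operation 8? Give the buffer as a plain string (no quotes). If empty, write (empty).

After op 1 (select(1,2) replace("QJ")): buf='XQJO' cursor=3
After op 2 (left): buf='XQJO' cursor=2
After op 3 (right): buf='XQJO' cursor=3
After op 4 (end): buf='XQJO' cursor=4
After op 5 (home): buf='XQJO' cursor=0
After op 6 (home): buf='XQJO' cursor=0
After op 7 (home): buf='XQJO' cursor=0
After op 8 (home): buf='XQJO' cursor=0

Answer: XQJO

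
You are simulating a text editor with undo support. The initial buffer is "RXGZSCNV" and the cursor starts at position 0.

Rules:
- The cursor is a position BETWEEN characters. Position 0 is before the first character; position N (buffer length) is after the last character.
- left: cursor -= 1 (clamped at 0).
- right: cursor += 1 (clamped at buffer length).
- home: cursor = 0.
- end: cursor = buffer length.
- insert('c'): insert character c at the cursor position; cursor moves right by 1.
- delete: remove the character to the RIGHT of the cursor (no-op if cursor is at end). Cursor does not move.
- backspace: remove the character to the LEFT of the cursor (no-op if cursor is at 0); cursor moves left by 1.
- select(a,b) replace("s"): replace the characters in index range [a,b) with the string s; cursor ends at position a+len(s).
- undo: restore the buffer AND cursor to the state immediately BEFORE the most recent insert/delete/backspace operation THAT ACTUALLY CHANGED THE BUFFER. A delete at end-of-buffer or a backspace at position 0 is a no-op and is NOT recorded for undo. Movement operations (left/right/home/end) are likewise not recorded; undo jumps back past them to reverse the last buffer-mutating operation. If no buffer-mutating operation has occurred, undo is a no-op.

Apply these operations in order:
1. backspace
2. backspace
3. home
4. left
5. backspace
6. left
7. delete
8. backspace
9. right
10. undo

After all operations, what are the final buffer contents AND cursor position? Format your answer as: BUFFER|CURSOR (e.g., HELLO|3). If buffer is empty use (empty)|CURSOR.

After op 1 (backspace): buf='RXGZSCNV' cursor=0
After op 2 (backspace): buf='RXGZSCNV' cursor=0
After op 3 (home): buf='RXGZSCNV' cursor=0
After op 4 (left): buf='RXGZSCNV' cursor=0
After op 5 (backspace): buf='RXGZSCNV' cursor=0
After op 6 (left): buf='RXGZSCNV' cursor=0
After op 7 (delete): buf='XGZSCNV' cursor=0
After op 8 (backspace): buf='XGZSCNV' cursor=0
After op 9 (right): buf='XGZSCNV' cursor=1
After op 10 (undo): buf='RXGZSCNV' cursor=0

Answer: RXGZSCNV|0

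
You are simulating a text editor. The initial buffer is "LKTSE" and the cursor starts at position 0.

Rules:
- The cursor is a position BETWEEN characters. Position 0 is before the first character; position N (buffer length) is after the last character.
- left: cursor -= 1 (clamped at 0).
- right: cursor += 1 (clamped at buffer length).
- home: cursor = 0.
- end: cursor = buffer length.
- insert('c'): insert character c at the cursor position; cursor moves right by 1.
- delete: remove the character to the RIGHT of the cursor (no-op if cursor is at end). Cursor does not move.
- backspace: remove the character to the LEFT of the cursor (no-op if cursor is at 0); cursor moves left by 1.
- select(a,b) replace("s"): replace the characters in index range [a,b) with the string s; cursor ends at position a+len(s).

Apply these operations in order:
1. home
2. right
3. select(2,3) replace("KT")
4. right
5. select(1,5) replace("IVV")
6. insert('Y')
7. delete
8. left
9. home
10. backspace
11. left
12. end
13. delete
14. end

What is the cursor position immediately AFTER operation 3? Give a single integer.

After op 1 (home): buf='LKTSE' cursor=0
After op 2 (right): buf='LKTSE' cursor=1
After op 3 (select(2,3) replace("KT")): buf='LKKTSE' cursor=4

Answer: 4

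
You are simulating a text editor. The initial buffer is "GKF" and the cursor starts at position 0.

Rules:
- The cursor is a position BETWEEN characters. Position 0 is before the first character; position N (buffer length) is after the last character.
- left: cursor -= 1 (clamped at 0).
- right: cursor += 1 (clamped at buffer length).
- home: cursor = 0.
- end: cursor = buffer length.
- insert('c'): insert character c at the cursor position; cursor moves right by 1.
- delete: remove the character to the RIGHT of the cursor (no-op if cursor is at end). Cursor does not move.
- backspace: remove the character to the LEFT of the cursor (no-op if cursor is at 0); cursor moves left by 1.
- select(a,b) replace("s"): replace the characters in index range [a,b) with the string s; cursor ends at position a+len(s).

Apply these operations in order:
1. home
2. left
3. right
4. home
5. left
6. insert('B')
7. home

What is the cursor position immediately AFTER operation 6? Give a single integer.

Answer: 1

Derivation:
After op 1 (home): buf='GKF' cursor=0
After op 2 (left): buf='GKF' cursor=0
After op 3 (right): buf='GKF' cursor=1
After op 4 (home): buf='GKF' cursor=0
After op 5 (left): buf='GKF' cursor=0
After op 6 (insert('B')): buf='BGKF' cursor=1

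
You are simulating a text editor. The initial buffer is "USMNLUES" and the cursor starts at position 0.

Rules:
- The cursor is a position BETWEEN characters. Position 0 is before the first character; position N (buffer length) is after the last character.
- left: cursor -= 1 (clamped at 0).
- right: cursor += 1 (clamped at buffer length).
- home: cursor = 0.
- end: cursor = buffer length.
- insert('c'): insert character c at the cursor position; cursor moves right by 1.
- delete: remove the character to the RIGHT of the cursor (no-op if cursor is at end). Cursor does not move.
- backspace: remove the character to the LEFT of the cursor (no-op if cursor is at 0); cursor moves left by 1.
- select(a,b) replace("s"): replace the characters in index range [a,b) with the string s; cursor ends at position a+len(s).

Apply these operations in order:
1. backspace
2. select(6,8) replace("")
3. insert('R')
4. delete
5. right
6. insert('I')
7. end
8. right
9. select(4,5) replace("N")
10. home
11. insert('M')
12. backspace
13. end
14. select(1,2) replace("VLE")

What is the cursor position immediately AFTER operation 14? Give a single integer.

After op 1 (backspace): buf='USMNLUES' cursor=0
After op 2 (select(6,8) replace("")): buf='USMNLU' cursor=6
After op 3 (insert('R')): buf='USMNLUR' cursor=7
After op 4 (delete): buf='USMNLUR' cursor=7
After op 5 (right): buf='USMNLUR' cursor=7
After op 6 (insert('I')): buf='USMNLURI' cursor=8
After op 7 (end): buf='USMNLURI' cursor=8
After op 8 (right): buf='USMNLURI' cursor=8
After op 9 (select(4,5) replace("N")): buf='USMNNURI' cursor=5
After op 10 (home): buf='USMNNURI' cursor=0
After op 11 (insert('M')): buf='MUSMNNURI' cursor=1
After op 12 (backspace): buf='USMNNURI' cursor=0
After op 13 (end): buf='USMNNURI' cursor=8
After op 14 (select(1,2) replace("VLE")): buf='UVLEMNNURI' cursor=4

Answer: 4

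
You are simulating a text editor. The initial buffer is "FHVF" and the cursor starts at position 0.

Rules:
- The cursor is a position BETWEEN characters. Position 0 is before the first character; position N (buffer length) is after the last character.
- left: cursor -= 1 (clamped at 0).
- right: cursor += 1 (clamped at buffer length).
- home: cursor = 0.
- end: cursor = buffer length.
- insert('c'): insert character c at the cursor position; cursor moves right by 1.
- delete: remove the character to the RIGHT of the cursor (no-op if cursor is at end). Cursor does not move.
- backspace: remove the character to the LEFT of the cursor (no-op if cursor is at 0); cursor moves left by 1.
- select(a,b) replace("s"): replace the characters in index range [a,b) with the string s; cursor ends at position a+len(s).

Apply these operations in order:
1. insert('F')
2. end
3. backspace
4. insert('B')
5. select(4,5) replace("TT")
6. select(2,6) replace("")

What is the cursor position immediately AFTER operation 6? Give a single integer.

Answer: 2

Derivation:
After op 1 (insert('F')): buf='FFHVF' cursor=1
After op 2 (end): buf='FFHVF' cursor=5
After op 3 (backspace): buf='FFHV' cursor=4
After op 4 (insert('B')): buf='FFHVB' cursor=5
After op 5 (select(4,5) replace("TT")): buf='FFHVTT' cursor=6
After op 6 (select(2,6) replace("")): buf='FF' cursor=2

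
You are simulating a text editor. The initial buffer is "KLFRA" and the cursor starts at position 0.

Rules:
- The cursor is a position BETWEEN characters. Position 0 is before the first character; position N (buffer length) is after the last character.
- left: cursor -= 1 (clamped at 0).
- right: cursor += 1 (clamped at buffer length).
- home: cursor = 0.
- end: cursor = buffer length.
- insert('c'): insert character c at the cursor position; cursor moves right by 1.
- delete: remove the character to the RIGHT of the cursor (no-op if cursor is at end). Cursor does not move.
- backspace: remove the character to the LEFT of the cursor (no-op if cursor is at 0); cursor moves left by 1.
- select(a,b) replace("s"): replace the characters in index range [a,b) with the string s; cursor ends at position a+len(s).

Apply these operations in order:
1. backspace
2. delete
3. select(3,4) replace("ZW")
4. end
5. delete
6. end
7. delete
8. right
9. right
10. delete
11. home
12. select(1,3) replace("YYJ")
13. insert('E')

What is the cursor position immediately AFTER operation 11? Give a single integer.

After op 1 (backspace): buf='KLFRA' cursor=0
After op 2 (delete): buf='LFRA' cursor=0
After op 3 (select(3,4) replace("ZW")): buf='LFRZW' cursor=5
After op 4 (end): buf='LFRZW' cursor=5
After op 5 (delete): buf='LFRZW' cursor=5
After op 6 (end): buf='LFRZW' cursor=5
After op 7 (delete): buf='LFRZW' cursor=5
After op 8 (right): buf='LFRZW' cursor=5
After op 9 (right): buf='LFRZW' cursor=5
After op 10 (delete): buf='LFRZW' cursor=5
After op 11 (home): buf='LFRZW' cursor=0

Answer: 0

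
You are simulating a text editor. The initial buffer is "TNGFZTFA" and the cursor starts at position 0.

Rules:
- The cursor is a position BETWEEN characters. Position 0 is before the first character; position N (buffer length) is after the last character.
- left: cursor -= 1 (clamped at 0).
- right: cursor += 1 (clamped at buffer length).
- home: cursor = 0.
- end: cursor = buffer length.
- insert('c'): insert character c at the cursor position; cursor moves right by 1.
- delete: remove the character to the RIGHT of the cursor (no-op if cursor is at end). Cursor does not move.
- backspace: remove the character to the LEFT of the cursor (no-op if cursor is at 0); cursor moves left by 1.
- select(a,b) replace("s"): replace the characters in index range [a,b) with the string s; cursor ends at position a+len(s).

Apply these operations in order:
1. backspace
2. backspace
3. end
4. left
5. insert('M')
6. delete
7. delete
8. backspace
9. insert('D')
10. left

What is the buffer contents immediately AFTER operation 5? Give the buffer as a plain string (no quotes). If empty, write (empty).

Answer: TNGFZTFMA

Derivation:
After op 1 (backspace): buf='TNGFZTFA' cursor=0
After op 2 (backspace): buf='TNGFZTFA' cursor=0
After op 3 (end): buf='TNGFZTFA' cursor=8
After op 4 (left): buf='TNGFZTFA' cursor=7
After op 5 (insert('M')): buf='TNGFZTFMA' cursor=8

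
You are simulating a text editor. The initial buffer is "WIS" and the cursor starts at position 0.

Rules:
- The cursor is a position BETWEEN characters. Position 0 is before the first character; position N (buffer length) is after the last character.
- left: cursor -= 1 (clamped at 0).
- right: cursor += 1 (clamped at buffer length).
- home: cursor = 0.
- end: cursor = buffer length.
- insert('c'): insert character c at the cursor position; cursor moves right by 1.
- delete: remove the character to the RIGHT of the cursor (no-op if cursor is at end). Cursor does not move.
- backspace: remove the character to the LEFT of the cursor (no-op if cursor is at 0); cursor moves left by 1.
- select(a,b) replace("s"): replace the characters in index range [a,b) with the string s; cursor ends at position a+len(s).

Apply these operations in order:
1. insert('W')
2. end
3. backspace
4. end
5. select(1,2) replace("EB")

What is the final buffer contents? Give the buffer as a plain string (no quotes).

After op 1 (insert('W')): buf='WWIS' cursor=1
After op 2 (end): buf='WWIS' cursor=4
After op 3 (backspace): buf='WWI' cursor=3
After op 4 (end): buf='WWI' cursor=3
After op 5 (select(1,2) replace("EB")): buf='WEBI' cursor=3

Answer: WEBI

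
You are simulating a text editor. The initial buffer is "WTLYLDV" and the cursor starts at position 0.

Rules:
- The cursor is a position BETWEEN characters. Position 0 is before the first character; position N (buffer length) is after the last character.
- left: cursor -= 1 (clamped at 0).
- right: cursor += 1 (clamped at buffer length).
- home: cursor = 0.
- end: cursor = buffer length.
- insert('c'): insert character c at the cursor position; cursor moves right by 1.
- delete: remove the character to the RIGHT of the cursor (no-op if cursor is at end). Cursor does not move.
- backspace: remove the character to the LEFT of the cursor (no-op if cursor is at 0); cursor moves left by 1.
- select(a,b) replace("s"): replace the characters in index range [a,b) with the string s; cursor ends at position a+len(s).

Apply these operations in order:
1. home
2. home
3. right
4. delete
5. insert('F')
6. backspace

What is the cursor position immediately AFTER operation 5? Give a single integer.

Answer: 2

Derivation:
After op 1 (home): buf='WTLYLDV' cursor=0
After op 2 (home): buf='WTLYLDV' cursor=0
After op 3 (right): buf='WTLYLDV' cursor=1
After op 4 (delete): buf='WLYLDV' cursor=1
After op 5 (insert('F')): buf='WFLYLDV' cursor=2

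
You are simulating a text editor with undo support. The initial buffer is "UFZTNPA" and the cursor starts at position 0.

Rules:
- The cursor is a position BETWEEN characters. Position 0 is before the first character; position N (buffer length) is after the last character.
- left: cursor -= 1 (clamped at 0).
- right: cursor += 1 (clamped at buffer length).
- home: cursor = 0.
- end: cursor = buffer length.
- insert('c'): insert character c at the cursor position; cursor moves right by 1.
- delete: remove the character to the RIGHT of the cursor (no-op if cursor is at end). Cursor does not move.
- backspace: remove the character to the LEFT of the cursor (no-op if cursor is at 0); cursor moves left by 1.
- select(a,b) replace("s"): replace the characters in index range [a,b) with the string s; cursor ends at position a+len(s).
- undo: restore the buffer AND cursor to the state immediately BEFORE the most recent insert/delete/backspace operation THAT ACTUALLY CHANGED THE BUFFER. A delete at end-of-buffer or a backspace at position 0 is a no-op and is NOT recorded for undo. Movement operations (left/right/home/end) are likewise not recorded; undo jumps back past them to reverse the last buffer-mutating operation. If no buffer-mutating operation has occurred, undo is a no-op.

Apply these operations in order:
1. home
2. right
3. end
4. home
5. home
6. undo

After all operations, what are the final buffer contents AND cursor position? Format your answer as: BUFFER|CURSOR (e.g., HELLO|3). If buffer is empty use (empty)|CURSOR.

After op 1 (home): buf='UFZTNPA' cursor=0
After op 2 (right): buf='UFZTNPA' cursor=1
After op 3 (end): buf='UFZTNPA' cursor=7
After op 4 (home): buf='UFZTNPA' cursor=0
After op 5 (home): buf='UFZTNPA' cursor=0
After op 6 (undo): buf='UFZTNPA' cursor=0

Answer: UFZTNPA|0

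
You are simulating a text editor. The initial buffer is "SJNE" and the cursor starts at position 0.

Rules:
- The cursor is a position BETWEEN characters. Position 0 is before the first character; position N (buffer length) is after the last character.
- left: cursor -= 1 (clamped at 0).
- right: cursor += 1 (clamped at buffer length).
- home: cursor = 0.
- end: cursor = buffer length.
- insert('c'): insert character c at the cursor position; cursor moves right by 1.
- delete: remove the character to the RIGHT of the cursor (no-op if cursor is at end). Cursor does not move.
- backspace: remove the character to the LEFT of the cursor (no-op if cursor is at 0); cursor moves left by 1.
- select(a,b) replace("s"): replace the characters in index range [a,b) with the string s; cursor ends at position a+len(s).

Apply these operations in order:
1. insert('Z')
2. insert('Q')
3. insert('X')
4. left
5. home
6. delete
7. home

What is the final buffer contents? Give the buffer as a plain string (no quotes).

After op 1 (insert('Z')): buf='ZSJNE' cursor=1
After op 2 (insert('Q')): buf='ZQSJNE' cursor=2
After op 3 (insert('X')): buf='ZQXSJNE' cursor=3
After op 4 (left): buf='ZQXSJNE' cursor=2
After op 5 (home): buf='ZQXSJNE' cursor=0
After op 6 (delete): buf='QXSJNE' cursor=0
After op 7 (home): buf='QXSJNE' cursor=0

Answer: QXSJNE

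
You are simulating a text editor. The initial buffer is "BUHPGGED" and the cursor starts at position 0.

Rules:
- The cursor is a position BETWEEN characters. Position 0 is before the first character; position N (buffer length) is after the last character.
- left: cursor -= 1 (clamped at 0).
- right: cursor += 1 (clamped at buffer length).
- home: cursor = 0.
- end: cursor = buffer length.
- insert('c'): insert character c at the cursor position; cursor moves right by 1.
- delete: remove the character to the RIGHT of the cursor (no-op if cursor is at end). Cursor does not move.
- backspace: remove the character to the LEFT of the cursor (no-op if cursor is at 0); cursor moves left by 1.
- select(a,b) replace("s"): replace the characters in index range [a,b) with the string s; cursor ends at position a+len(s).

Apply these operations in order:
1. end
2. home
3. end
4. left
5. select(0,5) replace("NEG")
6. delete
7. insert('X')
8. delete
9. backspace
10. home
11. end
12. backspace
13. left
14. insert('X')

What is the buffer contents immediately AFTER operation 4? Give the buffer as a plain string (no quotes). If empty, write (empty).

After op 1 (end): buf='BUHPGGED' cursor=8
After op 2 (home): buf='BUHPGGED' cursor=0
After op 3 (end): buf='BUHPGGED' cursor=8
After op 4 (left): buf='BUHPGGED' cursor=7

Answer: BUHPGGED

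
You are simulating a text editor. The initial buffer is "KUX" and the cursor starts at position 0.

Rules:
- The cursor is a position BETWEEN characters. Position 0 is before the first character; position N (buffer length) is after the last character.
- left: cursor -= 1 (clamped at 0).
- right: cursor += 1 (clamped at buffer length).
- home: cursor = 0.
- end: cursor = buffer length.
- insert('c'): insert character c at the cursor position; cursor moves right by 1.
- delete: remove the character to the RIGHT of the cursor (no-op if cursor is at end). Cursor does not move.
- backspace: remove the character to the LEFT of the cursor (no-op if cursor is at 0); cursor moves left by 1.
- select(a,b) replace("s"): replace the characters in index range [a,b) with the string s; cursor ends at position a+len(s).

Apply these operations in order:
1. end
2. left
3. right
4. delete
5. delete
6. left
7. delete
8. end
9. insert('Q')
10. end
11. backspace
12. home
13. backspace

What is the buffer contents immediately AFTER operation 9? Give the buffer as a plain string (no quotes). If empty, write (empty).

After op 1 (end): buf='KUX' cursor=3
After op 2 (left): buf='KUX' cursor=2
After op 3 (right): buf='KUX' cursor=3
After op 4 (delete): buf='KUX' cursor=3
After op 5 (delete): buf='KUX' cursor=3
After op 6 (left): buf='KUX' cursor=2
After op 7 (delete): buf='KU' cursor=2
After op 8 (end): buf='KU' cursor=2
After op 9 (insert('Q')): buf='KUQ' cursor=3

Answer: KUQ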